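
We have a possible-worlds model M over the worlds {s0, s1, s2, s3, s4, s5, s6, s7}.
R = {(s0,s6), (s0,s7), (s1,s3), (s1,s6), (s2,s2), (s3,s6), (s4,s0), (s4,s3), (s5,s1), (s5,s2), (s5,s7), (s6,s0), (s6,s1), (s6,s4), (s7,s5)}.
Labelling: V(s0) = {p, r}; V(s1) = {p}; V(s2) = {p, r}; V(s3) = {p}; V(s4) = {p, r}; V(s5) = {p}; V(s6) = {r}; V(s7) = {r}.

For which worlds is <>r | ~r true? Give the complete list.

Let φ = <>r | ~r. Evaluate φ at each world:
  s0 (successors {s6, s7}): φ is true.
  s1 (successors {s3, s6}): φ is true.
  s2 (successors {s2}): φ is true.
  s3 (successors {s6}): φ is true.
  s4 (successors {s0, s3}): φ is true.
  s5 (successors {s1, s2, s7}): φ is true.
  s6 (successors {s0, s1, s4}): φ is true.
  s7 (successors {s5}): φ is false.
For instance, at s5:
  At s5: <>r is true, ~r is true, so <>r | ~r is true.
    At s5: <>r requires r at some successor in {s1, s2, s7}.
      r holds at s2, so <>r is true at s5.
Satisfying worlds: {s0, s1, s2, s3, s4, s5, s6}

s0, s1, s2, s3, s4, s5, s6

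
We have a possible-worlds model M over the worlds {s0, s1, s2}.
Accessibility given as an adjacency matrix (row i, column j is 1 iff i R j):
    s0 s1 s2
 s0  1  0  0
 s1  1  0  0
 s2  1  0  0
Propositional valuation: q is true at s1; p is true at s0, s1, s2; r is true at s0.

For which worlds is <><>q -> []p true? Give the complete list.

Let φ = <><>q -> []p. Evaluate φ at each world:
  s0 (successors {s0}): φ is true.
  s1 (successors {s0}): φ is true.
  s2 (successors {s0}): φ is true.
For instance, at s0:
  At s0: <><>q is false, []p is true, so <><>q -> []p is true.
    At s0: <><>q requires <>q at some successor in {s0}.
      At s0: <>q is false.
    So <><>q is false at s0.
    At s0: []p requires p at every successor {s0}.
      At s0: p is true.
    So []p is true at s0.
Satisfying worlds: {s0, s1, s2}

s0, s1, s2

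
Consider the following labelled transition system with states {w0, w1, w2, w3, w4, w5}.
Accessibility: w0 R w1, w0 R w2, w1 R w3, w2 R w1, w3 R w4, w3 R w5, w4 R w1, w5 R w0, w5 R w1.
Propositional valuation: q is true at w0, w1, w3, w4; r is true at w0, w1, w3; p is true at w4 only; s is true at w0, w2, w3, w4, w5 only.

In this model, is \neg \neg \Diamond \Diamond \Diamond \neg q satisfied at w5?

Recall that \Diamond ψ holds at a world iff ψ holds at some accessible world.
At w5: \neg \Diamond \Diamond \Diamond \neg q is false, so \neg \neg \Diamond \Diamond \Diamond \neg q is true.
  At w5: \Diamond \Diamond \Diamond \neg q is true, so \neg \Diamond \Diamond \Diamond \neg q is false.
    At w5: \Diamond \Diamond \Diamond \neg q requires \Diamond \Diamond \neg q at some successor in {w0, w1}.
      \Diamond \Diamond \neg q holds at w1, so \Diamond \Diamond \Diamond \neg q is true at w5.

Yes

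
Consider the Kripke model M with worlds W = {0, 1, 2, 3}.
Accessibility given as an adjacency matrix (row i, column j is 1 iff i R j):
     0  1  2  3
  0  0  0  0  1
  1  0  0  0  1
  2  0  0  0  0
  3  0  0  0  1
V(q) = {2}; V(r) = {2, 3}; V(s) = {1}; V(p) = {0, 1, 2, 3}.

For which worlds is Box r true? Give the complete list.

0, 1, 2, 3

Let φ = Box r. Evaluate φ at each world:
  0 (successors {3}): φ is true.
  1 (successors {3}): φ is true.
  2 (successors ∅): φ is true.
  3 (successors {3}): φ is true.
For instance, at 0:
  At 0: Box r requires r at every successor {3}.
    At 3: r is true.
  So Box r is true at 0.
Satisfying worlds: {0, 1, 2, 3}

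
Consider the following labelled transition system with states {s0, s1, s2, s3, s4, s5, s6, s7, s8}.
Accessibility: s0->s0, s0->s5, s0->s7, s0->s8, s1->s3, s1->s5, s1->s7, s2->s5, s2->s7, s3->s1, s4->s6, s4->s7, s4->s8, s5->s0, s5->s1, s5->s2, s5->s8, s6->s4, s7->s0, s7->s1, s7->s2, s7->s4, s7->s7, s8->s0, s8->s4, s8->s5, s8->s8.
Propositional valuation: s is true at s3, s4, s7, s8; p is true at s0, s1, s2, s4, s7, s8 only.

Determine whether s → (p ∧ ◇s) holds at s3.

At s3: s is true, p ∧ ◇s is false, so s → (p ∧ ◇s) is false.
  At s3: p is false, ◇s is false, so p ∧ ◇s is false.
    At s3: ◇s requires s at some successor in {s1}.
      At s1: s is false.
    So ◇s is false at s3.

No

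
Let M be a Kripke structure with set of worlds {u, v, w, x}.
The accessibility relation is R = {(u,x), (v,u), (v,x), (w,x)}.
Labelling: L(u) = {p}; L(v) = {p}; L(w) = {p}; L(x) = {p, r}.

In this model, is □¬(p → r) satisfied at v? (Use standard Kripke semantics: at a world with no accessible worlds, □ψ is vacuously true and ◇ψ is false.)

At v: □¬(p → r) requires ¬(p → r) at every successor {u, x}.
  ¬(p → r) fails at x, so □¬(p → r) is false at v.

No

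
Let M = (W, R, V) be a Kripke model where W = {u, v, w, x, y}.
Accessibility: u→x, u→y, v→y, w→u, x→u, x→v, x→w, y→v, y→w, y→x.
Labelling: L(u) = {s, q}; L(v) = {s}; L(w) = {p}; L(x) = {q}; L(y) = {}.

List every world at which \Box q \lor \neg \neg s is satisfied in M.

u, v, w

Let φ = \Box q \lor \neg \neg s. Evaluate φ at each world:
  u (successors {x, y}): φ is true.
  v (successors {y}): φ is true.
  w (successors {u}): φ is true.
  x (successors {u, v, w}): φ is false.
  y (successors {v, w, x}): φ is false.
For instance, at y:
  At y: \Box q is false, \neg \neg s is false, so \Box q \lor \neg \neg s is false.
    At y: \Box q requires q at every successor {v, w, x}.
      q fails at v, so \Box q is false at y.
Satisfying worlds: {u, v, w}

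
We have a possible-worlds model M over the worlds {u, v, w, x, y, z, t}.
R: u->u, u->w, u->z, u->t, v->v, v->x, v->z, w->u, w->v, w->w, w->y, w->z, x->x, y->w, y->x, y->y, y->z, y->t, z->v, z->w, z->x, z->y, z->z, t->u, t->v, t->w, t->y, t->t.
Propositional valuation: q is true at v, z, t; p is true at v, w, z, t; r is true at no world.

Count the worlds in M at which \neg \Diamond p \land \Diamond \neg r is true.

Let φ = \neg \Diamond p \land \Diamond \neg r. Evaluate φ at each world:
  u (successors {u, w, z, t}): φ is false.
  v (successors {v, x, z}): φ is false.
  w (successors {u, v, w, y, z}): φ is false.
  x (successors {x}): φ is true.
  y (successors {w, x, y, z, t}): φ is false.
  z (successors {v, w, x, y, z}): φ is false.
  t (successors {u, v, w, y, t}): φ is false.
For instance, at u:
  At u: \neg \Diamond p is false, \Diamond \neg r is true, so \neg \Diamond p \land \Diamond \neg r is false.
    At u: \Diamond p is true, so \neg \Diamond p is false.
      At u: \Diamond p requires p at some successor in {u, w, z, t}.
        p holds at w, so \Diamond p is true at u.
    At u: \Diamond \neg r requires \neg r at some successor in {u, w, z, t}.
      \neg r holds at u, so \Diamond \neg r is true at u.
Satisfying worlds: {x}

1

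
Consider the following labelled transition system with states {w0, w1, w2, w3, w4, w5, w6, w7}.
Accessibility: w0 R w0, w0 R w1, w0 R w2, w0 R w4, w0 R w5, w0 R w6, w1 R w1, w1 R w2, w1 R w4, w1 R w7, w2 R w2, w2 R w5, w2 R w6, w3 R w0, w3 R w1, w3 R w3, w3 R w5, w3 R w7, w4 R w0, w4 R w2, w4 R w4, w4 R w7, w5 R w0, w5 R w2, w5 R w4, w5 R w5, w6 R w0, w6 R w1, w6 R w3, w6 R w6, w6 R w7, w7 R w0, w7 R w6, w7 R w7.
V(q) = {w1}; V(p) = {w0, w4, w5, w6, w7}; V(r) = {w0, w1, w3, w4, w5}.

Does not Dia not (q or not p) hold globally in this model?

No

Let φ = not Dia not (q or not p). Evaluate φ at each world:
  w0 (successors {w0, w1, w2, w4, w5, w6}): φ is false.
  w1 (successors {w1, w2, w4, w7}): φ is false.
  w2 (successors {w2, w5, w6}): φ is false.
  w3 (successors {w0, w1, w3, w5, w7}): φ is false.
  w4 (successors {w0, w2, w4, w7}): φ is false.
  w5 (successors {w0, w2, w4, w5}): φ is false.
  w6 (successors {w0, w1, w3, w6, w7}): φ is false.
  w7 (successors {w0, w6, w7}): φ is false.
Detail at w0 (counterexample):
  At w0: Dia not (q or not p) is true, so not Dia not (q or not p) is false.
    At w0: Dia not (q or not p) requires not (q or not p) at some successor in {w0, w1, w2, w4, w5, w6}.
      not (q or not p) holds at w0, so Dia not (q or not p) is true at w0.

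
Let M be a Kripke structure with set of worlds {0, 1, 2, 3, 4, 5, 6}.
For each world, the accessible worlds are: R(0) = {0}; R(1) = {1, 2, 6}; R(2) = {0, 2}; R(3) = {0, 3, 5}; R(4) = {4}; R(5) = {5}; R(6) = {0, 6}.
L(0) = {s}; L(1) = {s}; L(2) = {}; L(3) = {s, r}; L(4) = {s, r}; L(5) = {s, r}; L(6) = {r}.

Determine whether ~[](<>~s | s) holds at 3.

At 3: [](<>~s | s) is true, so ~[](<>~s | s) is false.
  At 3: [](<>~s | s) requires <>~s | s at every successor {0, 3, 5}.
      At 0: <>~s is false, s is true, so <>~s | s is true.
      At 3: <>~s is false, s is true, so <>~s | s is true.
      At 5: <>~s is false, s is true, so <>~s | s is true.
  So [](<>~s | s) is true at 3.

No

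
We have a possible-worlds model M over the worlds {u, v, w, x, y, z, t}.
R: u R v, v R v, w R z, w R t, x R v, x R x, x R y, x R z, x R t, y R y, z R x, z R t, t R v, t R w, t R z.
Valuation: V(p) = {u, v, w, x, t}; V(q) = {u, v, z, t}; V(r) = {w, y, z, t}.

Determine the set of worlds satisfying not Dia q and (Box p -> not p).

y

Recall that Box ψ holds at a world iff ψ holds at every accessible world, and Dia ψ holds iff ψ holds at some accessible world.
Let φ = not Dia q and (Box p -> not p). Evaluate φ at each world:
  u (successors {v}): φ is false.
  v (successors {v}): φ is false.
  w (successors {z, t}): φ is false.
  x (successors {v, x, y, z, t}): φ is false.
  y (successors {y}): φ is true.
  z (successors {x, t}): φ is false.
  t (successors {v, w, z}): φ is false.
For instance, at w:
  At w: not Dia q is false, Box p -> not p is true, so not Dia q and (Box p -> not p) is false.
    At w: Dia q is true, so not Dia q is false.
      At w: Dia q requires q at some successor in {z, t}.
        q holds at z, so Dia q is true at w.
    At w: Box p is false, not p is false, so Box p -> not p is true.
      At w: Box p requires p at every successor {z, t}.
        p fails at z, so Box p is false at w.
Satisfying worlds: {y}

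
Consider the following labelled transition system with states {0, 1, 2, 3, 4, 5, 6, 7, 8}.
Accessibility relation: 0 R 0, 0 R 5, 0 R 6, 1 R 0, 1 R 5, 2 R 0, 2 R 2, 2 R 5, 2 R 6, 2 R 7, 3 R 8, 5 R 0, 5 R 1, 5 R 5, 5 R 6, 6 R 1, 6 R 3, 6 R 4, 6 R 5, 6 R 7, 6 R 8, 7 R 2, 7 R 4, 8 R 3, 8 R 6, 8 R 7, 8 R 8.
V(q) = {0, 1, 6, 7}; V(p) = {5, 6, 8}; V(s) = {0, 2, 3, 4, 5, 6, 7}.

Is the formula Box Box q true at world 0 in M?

No

Recall that Box ψ holds at a world iff ψ holds at every accessible world, and Dia ψ holds iff ψ holds at some accessible world.
At 0: Box Box q requires Box q at every successor {0, 5, 6}.
  Box q fails at 0, so Box Box q is false at 0.
    At 0: Box q requires q at every successor {0, 5, 6}.
      q fails at 5, so Box q is false at 0.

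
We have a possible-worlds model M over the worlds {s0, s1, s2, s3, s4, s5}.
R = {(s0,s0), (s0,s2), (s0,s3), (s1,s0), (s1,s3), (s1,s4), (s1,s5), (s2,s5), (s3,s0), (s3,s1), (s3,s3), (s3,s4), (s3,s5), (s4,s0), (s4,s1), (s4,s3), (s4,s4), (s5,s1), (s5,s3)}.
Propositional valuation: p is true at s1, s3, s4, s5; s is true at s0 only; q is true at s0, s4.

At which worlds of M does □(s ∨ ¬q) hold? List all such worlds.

Let φ = □(s ∨ ¬q). Evaluate φ at each world:
  s0 (successors {s0, s2, s3}): φ is true.
  s1 (successors {s0, s3, s4, s5}): φ is false.
  s2 (successors {s5}): φ is true.
  s3 (successors {s0, s1, s3, s4, s5}): φ is false.
  s4 (successors {s0, s1, s3, s4}): φ is false.
  s5 (successors {s1, s3}): φ is true.
For instance, at s5:
  At s5: □(s ∨ ¬q) requires s ∨ ¬q at every successor {s1, s3}.
    At s1: s ∨ ¬q is true.
    At s3: s ∨ ¬q is true.
  So □(s ∨ ¬q) is true at s5.
Satisfying worlds: {s0, s2, s5}

s0, s2, s5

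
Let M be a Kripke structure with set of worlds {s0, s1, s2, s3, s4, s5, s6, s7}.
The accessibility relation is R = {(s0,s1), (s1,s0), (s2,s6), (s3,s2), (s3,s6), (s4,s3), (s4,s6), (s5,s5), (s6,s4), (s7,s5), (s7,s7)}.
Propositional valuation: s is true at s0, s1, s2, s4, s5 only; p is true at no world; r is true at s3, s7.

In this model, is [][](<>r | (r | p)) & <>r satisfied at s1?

Recall that []ψ holds at a world iff ψ holds at every accessible world, and <>ψ holds iff ψ holds at some accessible world.
At s1: [][](<>r | (r | p)) is false, <>r is false, so [][](<>r | (r | p)) & <>r is false.
  At s1: [][](<>r | (r | p)) requires [](<>r | (r | p)) at every successor {s0}.
    [](<>r | (r | p)) fails at s0, so [][](<>r | (r | p)) is false at s1.
      At s0: [](<>r | (r | p)) requires <>r | (r | p) at every successor {s1}.
        <>r | (r | p) fails at s1, so [](<>r | (r | p)) is false at s0.
  At s1: <>r requires r at some successor in {s0}.
    At s0: r is false.
  So <>r is false at s1.

No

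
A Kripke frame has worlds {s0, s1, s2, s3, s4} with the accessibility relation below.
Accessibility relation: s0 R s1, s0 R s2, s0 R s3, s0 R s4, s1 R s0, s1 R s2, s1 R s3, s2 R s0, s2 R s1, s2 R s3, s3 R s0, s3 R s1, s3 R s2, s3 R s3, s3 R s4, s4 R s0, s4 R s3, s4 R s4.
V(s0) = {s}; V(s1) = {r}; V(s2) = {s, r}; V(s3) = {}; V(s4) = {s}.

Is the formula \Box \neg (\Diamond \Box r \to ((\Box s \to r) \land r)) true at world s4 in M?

At s4: \Box \neg (\Diamond \Box r \to ((\Box s \to r) \land r)) requires \neg (\Diamond \Box r \to ((\Box s \to r) \land r)) at every successor {s0, s3, s4}.
  \neg (\Diamond \Box r \to ((\Box s \to r) \land r)) fails at s0, so \Box \neg (\Diamond \Box r \to ((\Box s \to r) \land r)) is false at s4.
    At s0: \Diamond \Box r \to ((\Box s \to r) \land r) is true, so \neg (\Diamond \Box r \to ((\Box s \to r) \land r)) is false.
      At s0: \Diamond \Box r is false, (\Box s \to r) \land r is false, so \Diamond \Box r \to ((\Box s \to r) \land r) is true.

No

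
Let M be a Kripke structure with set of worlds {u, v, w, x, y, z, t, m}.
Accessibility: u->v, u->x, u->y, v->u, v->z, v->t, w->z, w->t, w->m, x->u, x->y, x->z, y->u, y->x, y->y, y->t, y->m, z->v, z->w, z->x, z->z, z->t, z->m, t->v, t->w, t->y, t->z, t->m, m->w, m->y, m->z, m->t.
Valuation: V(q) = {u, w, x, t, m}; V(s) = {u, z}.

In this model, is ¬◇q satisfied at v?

Recall that ◇ψ holds at a world iff ψ holds at some accessible world.
At v: ◇q is true, so ¬◇q is false.
  At v: ◇q requires q at some successor in {u, z, t}.
    q holds at u, so ◇q is true at v.

No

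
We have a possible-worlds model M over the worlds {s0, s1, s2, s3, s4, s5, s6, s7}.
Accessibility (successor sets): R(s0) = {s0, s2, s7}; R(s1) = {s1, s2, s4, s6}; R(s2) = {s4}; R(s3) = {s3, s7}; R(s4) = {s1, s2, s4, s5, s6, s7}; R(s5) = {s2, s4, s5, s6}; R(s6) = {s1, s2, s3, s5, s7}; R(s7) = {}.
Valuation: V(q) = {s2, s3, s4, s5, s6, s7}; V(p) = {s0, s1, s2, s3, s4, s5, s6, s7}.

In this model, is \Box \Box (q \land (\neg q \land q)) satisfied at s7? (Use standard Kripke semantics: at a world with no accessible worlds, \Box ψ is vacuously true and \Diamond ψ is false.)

At s7: no accessible worlds, so \Box \Box (q \land (\neg q \land q)) holds vacuously.

Yes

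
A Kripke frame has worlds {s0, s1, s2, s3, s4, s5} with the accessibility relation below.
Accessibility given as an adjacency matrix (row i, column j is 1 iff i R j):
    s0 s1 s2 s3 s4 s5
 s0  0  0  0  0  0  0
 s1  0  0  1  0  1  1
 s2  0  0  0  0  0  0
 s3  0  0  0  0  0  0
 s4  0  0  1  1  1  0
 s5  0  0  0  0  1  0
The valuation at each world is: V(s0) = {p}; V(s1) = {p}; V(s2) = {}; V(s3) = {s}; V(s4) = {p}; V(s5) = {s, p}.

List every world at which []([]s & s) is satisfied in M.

Let φ = []([]s & s). Evaluate φ at each world:
  s0 (successors ∅): φ is true.
  s1 (successors {s2, s4, s5}): φ is false.
  s2 (successors ∅): φ is true.
  s3 (successors ∅): φ is true.
  s4 (successors {s2, s3, s4}): φ is false.
  s5 (successors {s4}): φ is false.
For instance, at s1:
  At s1: []([]s & s) requires []s & s at every successor {s2, s4, s5}.
    []s & s fails at s2, so []([]s & s) is false at s1.
      At s2: []s is true, s is false, so []s & s is false.
Satisfying worlds: {s0, s2, s3}

s0, s2, s3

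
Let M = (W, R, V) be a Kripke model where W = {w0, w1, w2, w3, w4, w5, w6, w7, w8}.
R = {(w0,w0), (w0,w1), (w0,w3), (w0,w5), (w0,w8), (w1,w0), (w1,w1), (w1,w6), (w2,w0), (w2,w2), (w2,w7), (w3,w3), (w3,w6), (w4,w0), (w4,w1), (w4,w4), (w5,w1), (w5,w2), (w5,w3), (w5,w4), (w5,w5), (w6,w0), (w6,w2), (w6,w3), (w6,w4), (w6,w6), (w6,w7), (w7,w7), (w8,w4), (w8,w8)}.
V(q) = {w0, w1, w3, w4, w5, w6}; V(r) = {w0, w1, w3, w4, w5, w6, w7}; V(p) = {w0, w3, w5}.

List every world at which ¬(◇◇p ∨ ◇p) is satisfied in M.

w7

Let φ = ¬(◇◇p ∨ ◇p). Evaluate φ at each world:
  w0 (successors {w0, w1, w3, w5, w8}): φ is false.
  w1 (successors {w0, w1, w6}): φ is false.
  w2 (successors {w0, w2, w7}): φ is false.
  w3 (successors {w3, w6}): φ is false.
  w4 (successors {w0, w1, w4}): φ is false.
  w5 (successors {w1, w2, w3, w4, w5}): φ is false.
  w6 (successors {w0, w2, w3, w4, w6, w7}): φ is false.
  w7 (successors {w7}): φ is true.
  w8 (successors {w4, w8}): φ is false.
For instance, at w3:
  At w3: ◇◇p ∨ ◇p is true, so ¬(◇◇p ∨ ◇p) is false.
    At w3: ◇◇p is true, ◇p is true, so ◇◇p ∨ ◇p is true.
      At w3: ◇◇p requires ◇p at some successor in {w3, w6}.
        ◇p holds at w3, so ◇◇p is true at w3.
      At w3: ◇p requires p at some successor in {w3, w6}.
        p holds at w3, so ◇p is true at w3.
Satisfying worlds: {w7}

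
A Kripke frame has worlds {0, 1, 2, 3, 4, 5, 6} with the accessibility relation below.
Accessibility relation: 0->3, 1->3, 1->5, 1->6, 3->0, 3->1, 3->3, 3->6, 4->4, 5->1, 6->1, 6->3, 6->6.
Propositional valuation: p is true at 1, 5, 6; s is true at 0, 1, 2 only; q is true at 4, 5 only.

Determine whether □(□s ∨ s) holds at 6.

No

Recall that □ψ holds at a world iff ψ holds at every accessible world, and ◇ψ holds iff ψ holds at some accessible world.
At 6: □(□s ∨ s) requires □s ∨ s at every successor {1, 3, 6}.
  □s ∨ s fails at 3, so □(□s ∨ s) is false at 6.
    At 3: □s is false, s is false, so □s ∨ s is false.
      At 3: □s requires s at every successor {0, 1, 3, 6}.
        s fails at 3, so □s is false at 3.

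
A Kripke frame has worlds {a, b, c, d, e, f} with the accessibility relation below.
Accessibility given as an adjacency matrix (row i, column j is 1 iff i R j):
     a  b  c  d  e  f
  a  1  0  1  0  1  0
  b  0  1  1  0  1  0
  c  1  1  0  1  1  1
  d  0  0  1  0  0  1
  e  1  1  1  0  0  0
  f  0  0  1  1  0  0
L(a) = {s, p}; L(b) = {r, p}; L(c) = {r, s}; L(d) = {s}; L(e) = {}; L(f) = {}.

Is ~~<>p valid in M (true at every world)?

Let φ = ~~<>p. Evaluate φ at each world:
  a (successors {a, c, e}): φ is true.
  b (successors {b, c, e}): φ is true.
  c (successors {a, b, d, e, f}): φ is true.
  d (successors {c, f}): φ is false.
  e (successors {a, b, c}): φ is true.
  f (successors {c, d}): φ is false.
Detail at d (counterexample):
  At d: ~<>p is true, so ~~<>p is false.
    At d: <>p is false, so ~<>p is true.
      At d: <>p requires p at some successor in {c, f}.
        At c: p is false.
        At f: p is false.
      So <>p is false at d.

No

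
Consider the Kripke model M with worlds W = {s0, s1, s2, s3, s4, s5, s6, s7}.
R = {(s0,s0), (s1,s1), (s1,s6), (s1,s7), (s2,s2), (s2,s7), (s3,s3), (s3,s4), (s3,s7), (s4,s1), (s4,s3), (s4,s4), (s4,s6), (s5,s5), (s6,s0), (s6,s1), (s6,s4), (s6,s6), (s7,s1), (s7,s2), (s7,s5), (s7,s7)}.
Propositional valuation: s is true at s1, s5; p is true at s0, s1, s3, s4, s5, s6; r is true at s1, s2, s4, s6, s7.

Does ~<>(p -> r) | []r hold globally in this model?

Let φ = ~<>(p -> r) | []r. Evaluate φ at each world:
  s0 (successors {s0}): φ is true.
  s1 (successors {s1, s6, s7}): φ is true.
  s2 (successors {s2, s7}): φ is true.
  s3 (successors {s3, s4, s7}): φ is false.
  s4 (successors {s1, s3, s4, s6}): φ is false.
  s5 (successors {s5}): φ is true.
  s6 (successors {s0, s1, s4, s6}): φ is false.
  s7 (successors {s1, s2, s5, s7}): φ is false.
Detail at s3 (counterexample):
  At s3: ~<>(p -> r) is false, []r is false, so ~<>(p -> r) | []r is false.
    At s3: <>(p -> r) is true, so ~<>(p -> r) is false.
      At s3: <>(p -> r) requires p -> r at some successor in {s3, s4, s7}.
        p -> r holds at s4, so <>(p -> r) is true at s3.
    At s3: []r requires r at every successor {s3, s4, s7}.
      r fails at s3, so []r is false at s3.

No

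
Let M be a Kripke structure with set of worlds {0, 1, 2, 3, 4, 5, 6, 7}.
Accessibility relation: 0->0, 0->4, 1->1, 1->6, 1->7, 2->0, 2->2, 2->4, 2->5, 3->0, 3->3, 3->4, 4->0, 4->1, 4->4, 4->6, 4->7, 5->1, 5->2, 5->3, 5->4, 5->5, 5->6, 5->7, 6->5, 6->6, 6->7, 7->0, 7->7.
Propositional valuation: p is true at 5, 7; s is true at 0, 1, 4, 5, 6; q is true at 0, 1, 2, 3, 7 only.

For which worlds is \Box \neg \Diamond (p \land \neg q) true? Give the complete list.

Recall that \Box ψ holds at a world iff ψ holds at every accessible world, and \Diamond ψ holds iff ψ holds at some accessible world.
Let φ = \Box \neg \Diamond (p \land \neg q). Evaluate φ at each world:
  0 (successors {0, 4}): φ is true.
  1 (successors {1, 6, 7}): φ is false.
  2 (successors {0, 2, 4, 5}): φ is false.
  3 (successors {0, 3, 4}): φ is true.
  4 (successors {0, 1, 4, 6, 7}): φ is false.
  5 (successors {1, 2, 3, 4, 5, 6, 7}): φ is false.
  6 (successors {5, 6, 7}): φ is false.
  7 (successors {0, 7}): φ is true.
For instance, at 5:
  At 5: \Box \neg \Diamond (p \land \neg q) requires \neg \Diamond (p \land \neg q) at every successor {1, 2, 3, 4, 5, 6, 7}.
    \neg \Diamond (p \land \neg q) fails at 2, so \Box \neg \Diamond (p \land \neg q) is false at 5.
      At 2: \Diamond (p \land \neg q) is true, so \neg \Diamond (p \land \neg q) is false.
Satisfying worlds: {0, 3, 7}

0, 3, 7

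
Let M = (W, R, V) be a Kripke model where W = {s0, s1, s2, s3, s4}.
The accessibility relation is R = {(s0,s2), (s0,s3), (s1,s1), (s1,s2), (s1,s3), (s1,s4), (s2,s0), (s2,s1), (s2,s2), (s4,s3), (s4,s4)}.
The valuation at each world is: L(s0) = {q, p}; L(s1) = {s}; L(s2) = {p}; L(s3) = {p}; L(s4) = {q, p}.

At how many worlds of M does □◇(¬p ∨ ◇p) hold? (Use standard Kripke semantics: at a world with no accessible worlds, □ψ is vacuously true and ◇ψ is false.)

2

Let φ = □◇(¬p ∨ ◇p). Evaluate φ at each world:
  s0 (successors {s2, s3}): φ is false.
  s1 (successors {s1, s2, s3, s4}): φ is false.
  s2 (successors {s0, s1, s2}): φ is true.
  s3 (successors ∅): φ is true.
  s4 (successors {s3, s4}): φ is false.
For instance, at s4:
  At s4: □◇(¬p ∨ ◇p) requires ◇(¬p ∨ ◇p) at every successor {s3, s4}.
    ◇(¬p ∨ ◇p) fails at s3, so □◇(¬p ∨ ◇p) is false at s4.
      At s3: no accessible worlds, so ◇(¬p ∨ ◇p) is false.
Satisfying worlds: {s2, s3}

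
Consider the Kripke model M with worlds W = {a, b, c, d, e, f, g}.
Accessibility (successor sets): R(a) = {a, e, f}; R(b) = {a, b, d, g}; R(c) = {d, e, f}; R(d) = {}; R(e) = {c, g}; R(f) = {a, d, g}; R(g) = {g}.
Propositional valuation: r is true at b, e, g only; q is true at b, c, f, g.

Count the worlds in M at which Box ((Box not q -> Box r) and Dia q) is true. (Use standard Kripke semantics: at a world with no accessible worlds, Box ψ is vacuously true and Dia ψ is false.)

4

Let φ = Box ((Box not q -> Box r) and Dia q). Evaluate φ at each world:
  a (successors {a, e, f}): φ is true.
  b (successors {a, b, d, g}): φ is false.
  c (successors {d, e, f}): φ is false.
  d (successors ∅): φ is true.
  e (successors {c, g}): φ is true.
  f (successors {a, d, g}): φ is false.
  g (successors {g}): φ is true.
For instance, at f:
  At f: Box ((Box not q -> Box r) and Dia q) requires (Box not q -> Box r) and Dia q at every successor {a, d, g}.
    (Box not q -> Box r) and Dia q fails at d, so Box ((Box not q -> Box r) and Dia q) is false at f.
      At d: Box not q -> Box r is true, Dia q is false, so (Box not q -> Box r) and Dia q is false.
Satisfying worlds: {a, d, e, g}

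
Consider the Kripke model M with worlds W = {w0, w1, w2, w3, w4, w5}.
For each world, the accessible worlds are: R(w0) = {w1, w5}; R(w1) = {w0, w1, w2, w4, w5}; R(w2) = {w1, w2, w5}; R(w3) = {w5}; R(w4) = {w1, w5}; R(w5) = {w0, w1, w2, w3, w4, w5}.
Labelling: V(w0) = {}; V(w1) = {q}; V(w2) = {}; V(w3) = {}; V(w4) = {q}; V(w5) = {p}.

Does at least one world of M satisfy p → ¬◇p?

Let φ = p → ¬◇p. Evaluate φ at each world:
  w0 (successors {w1, w5}): φ is true.
  w1 (successors {w0, w1, w2, w4, w5}): φ is true.
  w2 (successors {w1, w2, w5}): φ is true.
  w3 (successors {w5}): φ is true.
  w4 (successors {w1, w5}): φ is true.
  w5 (successors {w0, w1, w2, w3, w4, w5}): φ is false.
Detail at w0 (witness):
  At w0: p is false, ¬◇p is false, so p → ¬◇p is true.
    At w0: ◇p is true, so ¬◇p is false.
      At w0: ◇p requires p at some successor in {w1, w5}.
        p holds at w5, so ◇p is true at w0.

Yes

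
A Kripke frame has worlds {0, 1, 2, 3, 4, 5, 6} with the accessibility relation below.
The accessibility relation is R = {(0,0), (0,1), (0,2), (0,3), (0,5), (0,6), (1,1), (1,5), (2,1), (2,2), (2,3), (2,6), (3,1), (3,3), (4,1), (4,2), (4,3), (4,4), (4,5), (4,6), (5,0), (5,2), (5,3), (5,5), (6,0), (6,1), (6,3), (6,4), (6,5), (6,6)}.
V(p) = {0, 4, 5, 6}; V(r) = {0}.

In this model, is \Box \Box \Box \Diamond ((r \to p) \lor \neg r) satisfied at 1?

Yes

At 1: \Box \Box \Box \Diamond ((r \to p) \lor \neg r) requires \Box \Box \Diamond ((r \to p) \lor \neg r) at every successor {1, 5}.
    At 1: \Box \Box \Diamond ((r \to p) \lor \neg r) requires \Box \Diamond ((r \to p) \lor \neg r) at every successor {1, 5}.
      At 1: \Box \Diamond ((r \to p) \lor \neg r) is true.
      At 5: \Box \Diamond ((r \to p) \lor \neg r) is true.
    So \Box \Box \Diamond ((r \to p) \lor \neg r) is true at 1.
    At 5: \Box \Box \Diamond ((r \to p) \lor \neg r) requires \Box \Diamond ((r \to p) \lor \neg r) at every successor {0, 2, 3, 5}.
      At 0: \Box \Diamond ((r \to p) \lor \neg r) is true.
      At 2: \Box \Diamond ((r \to p) \lor \neg r) is true.
      At 3: \Box \Diamond ((r \to p) \lor \neg r) is true.
      At 5: \Box \Diamond ((r \to p) \lor \neg r) is true.
    So \Box \Box \Diamond ((r \to p) \lor \neg r) is true at 5.
So \Box \Box \Box \Diamond ((r \to p) \lor \neg r) is true at 1.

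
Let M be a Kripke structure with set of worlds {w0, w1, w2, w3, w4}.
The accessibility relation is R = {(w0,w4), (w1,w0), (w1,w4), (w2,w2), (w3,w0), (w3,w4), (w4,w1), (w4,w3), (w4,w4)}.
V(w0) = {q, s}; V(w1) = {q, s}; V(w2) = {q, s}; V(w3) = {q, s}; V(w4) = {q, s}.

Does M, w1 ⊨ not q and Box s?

At w1: not q is false, Box s is true, so not q and Box s is false.
  At w1: Box s requires s at every successor {w0, w4}.
    At w0: s is true.
    At w4: s is true.
  So Box s is true at w1.

No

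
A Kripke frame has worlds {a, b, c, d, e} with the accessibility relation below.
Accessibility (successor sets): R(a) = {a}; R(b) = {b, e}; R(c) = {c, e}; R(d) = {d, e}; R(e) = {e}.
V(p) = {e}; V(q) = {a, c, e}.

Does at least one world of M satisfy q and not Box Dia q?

Let φ = q and not Box Dia q. Evaluate φ at each world:
  a (successors {a}): φ is false.
  b (successors {b, e}): φ is false.
  c (successors {c, e}): φ is false.
  d (successors {d, e}): φ is false.
  e (successors {e}): φ is false.
For instance, at a:
  At a: q is true, not Box Dia q is false, so q and not Box Dia q is false.
    At a: Box Dia q is true, so not Box Dia q is false.
      At a: Box Dia q requires Dia q at every successor {a}.
        At a: Dia q is true.
      So Box Dia q is true at a.

No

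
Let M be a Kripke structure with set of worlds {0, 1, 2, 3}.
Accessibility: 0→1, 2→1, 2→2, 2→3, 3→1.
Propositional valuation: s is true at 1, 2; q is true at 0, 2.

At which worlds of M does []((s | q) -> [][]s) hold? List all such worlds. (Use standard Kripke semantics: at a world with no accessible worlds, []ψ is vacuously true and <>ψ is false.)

Recall that []ψ holds at a world iff ψ holds at every accessible world, and <>ψ holds iff ψ holds at some accessible world.
Let φ = []((s | q) -> [][]s). Evaluate φ at each world:
  0 (successors {1}): φ is true.
  1 (successors ∅): φ is true.
  2 (successors {1, 2, 3}): φ is false.
  3 (successors {1}): φ is true.
For instance, at 3:
  At 3: []((s | q) -> [][]s) requires (s | q) -> [][]s at every successor {1}.
      At 1: s | q is true, [][]s is true, so (s | q) -> [][]s is true.
  So []((s | q) -> [][]s) is true at 3.
Satisfying worlds: {0, 1, 3}

0, 1, 3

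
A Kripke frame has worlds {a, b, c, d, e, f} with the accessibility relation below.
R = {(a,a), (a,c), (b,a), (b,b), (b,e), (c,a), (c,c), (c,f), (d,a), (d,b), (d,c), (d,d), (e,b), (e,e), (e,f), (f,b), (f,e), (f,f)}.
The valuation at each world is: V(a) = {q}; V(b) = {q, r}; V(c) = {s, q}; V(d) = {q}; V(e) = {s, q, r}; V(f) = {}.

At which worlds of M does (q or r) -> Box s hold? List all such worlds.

f

Let φ = (q or r) -> Box s. Evaluate φ at each world:
  a (successors {a, c}): φ is false.
  b (successors {a, b, e}): φ is false.
  c (successors {a, c, f}): φ is false.
  d (successors {a, b, c, d}): φ is false.
  e (successors {b, e, f}): φ is false.
  f (successors {b, e, f}): φ is true.
For instance, at f:
  At f: q or r is false, Box s is false, so (q or r) -> Box s is true.
    At f: Box s requires s at every successor {b, e, f}.
      s fails at b, so Box s is false at f.
Satisfying worlds: {f}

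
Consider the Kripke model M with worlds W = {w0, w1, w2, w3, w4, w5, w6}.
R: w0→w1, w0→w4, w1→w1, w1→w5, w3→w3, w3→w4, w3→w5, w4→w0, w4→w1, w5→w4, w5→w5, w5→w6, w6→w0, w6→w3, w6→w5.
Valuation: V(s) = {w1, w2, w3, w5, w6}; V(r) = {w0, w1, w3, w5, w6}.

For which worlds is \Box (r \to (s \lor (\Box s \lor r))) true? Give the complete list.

Recall that \Box ψ holds at a world iff ψ holds at every accessible world, and \Diamond ψ holds iff ψ holds at some accessible world.
Let φ = \Box (r \to (s \lor (\Box s \lor r))). Evaluate φ at each world:
  w0 (successors {w1, w4}): φ is true.
  w1 (successors {w1, w5}): φ is true.
  w2 (successors ∅): φ is true.
  w3 (successors {w3, w4, w5}): φ is true.
  w4 (successors {w0, w1}): φ is true.
  w5 (successors {w4, w5, w6}): φ is true.
  w6 (successors {w0, w3, w5}): φ is true.
For instance, at w0:
  At w0: \Box (r \to (s \lor (\Box s \lor r))) requires r \to (s \lor (\Box s \lor r)) at every successor {w1, w4}.
      At w1: r is true, s \lor (\Box s \lor r) is true, so r \to (s \lor (\Box s \lor r)) is true.
      At w4: r is false, s \lor (\Box s \lor r) is false, so r \to (s \lor (\Box s \lor r)) is true.
  So \Box (r \to (s \lor (\Box s \lor r))) is true at w0.
Satisfying worlds: {w0, w1, w2, w3, w4, w5, w6}

w0, w1, w2, w3, w4, w5, w6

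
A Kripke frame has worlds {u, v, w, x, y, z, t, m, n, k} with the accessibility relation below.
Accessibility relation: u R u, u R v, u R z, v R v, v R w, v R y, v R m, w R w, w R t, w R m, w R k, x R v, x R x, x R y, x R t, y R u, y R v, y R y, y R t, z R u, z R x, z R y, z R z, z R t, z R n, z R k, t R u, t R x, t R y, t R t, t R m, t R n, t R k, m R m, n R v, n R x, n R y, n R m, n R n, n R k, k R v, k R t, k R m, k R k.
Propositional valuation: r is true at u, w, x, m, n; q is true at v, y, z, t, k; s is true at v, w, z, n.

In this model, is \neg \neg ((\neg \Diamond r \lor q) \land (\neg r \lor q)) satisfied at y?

Yes

At y: \neg ((\neg \Diamond r \lor q) \land (\neg r \lor q)) is false, so \neg \neg ((\neg \Diamond r \lor q) \land (\neg r \lor q)) is true.
  At y: (\neg \Diamond r \lor q) \land (\neg r \lor q) is true, so \neg ((\neg \Diamond r \lor q) \land (\neg r \lor q)) is false.
    At y: \neg \Diamond r \lor q is true, \neg r \lor q is true, so (\neg \Diamond r \lor q) \land (\neg r \lor q) is true.
      At y: \neg \Diamond r is false, q is true, so \neg \Diamond r \lor q is true.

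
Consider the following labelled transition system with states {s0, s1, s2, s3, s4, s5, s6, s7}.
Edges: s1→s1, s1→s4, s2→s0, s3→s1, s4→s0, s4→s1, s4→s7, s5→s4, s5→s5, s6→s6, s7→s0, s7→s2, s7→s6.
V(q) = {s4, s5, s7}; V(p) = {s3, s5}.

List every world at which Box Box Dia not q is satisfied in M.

s0, s2, s3, s6

Recall that Box ψ holds at a world iff ψ holds at every accessible world, and Dia ψ holds iff ψ holds at some accessible world.
Let φ = Box Box Dia not q. Evaluate φ at each world:
  s0 (successors ∅): φ is true.
  s1 (successors {s1, s4}): φ is false.
  s2 (successors {s0}): φ is true.
  s3 (successors {s1}): φ is true.
  s4 (successors {s0, s1, s7}): φ is false.
  s5 (successors {s4, s5}): φ is false.
  s6 (successors {s6}): φ is true.
  s7 (successors {s0, s2, s6}): φ is false.
For instance, at s6:
  At s6: Box Box Dia not q requires Box Dia not q at every successor {s6}.
      At s6: Box Dia not q requires Dia not q at every successor {s6}.
        At s6: Dia not q is true.
      So Box Dia not q is true at s6.
  So Box Box Dia not q is true at s6.
Satisfying worlds: {s0, s2, s3, s6}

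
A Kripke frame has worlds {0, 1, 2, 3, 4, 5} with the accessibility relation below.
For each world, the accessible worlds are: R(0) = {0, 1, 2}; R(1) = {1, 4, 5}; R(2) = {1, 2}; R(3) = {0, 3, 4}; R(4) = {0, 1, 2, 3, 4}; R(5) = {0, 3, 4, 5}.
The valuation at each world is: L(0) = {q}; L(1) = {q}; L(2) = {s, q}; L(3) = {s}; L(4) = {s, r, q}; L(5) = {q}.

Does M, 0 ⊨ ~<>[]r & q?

At 0: ~<>[]r is true, q is true, so ~<>[]r & q is true.
  At 0: <>[]r is false, so ~<>[]r is true.
    At 0: <>[]r requires []r at some successor in {0, 1, 2}.
      At 0: []r is false.
      At 1: []r is false.
      At 2: []r is false.
    So <>[]r is false at 0.

Yes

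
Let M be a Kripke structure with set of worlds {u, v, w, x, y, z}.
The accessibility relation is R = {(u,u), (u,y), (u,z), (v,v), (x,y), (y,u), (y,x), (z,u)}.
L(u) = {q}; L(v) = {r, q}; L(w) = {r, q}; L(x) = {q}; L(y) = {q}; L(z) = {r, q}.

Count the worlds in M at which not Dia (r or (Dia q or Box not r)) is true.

Recall that Box ψ holds at a world iff ψ holds at every accessible world, and Dia ψ holds iff ψ holds at some accessible world.
Let φ = not Dia (r or (Dia q or Box not r)). Evaluate φ at each world:
  u (successors {u, y, z}): φ is false.
  v (successors {v}): φ is false.
  w (successors ∅): φ is true.
  x (successors {y}): φ is false.
  y (successors {u, x}): φ is false.
  z (successors {u}): φ is false.
For instance, at u:
  At u: Dia (r or (Dia q or Box not r)) is true, so not Dia (r or (Dia q or Box not r)) is false.
    At u: Dia (r or (Dia q or Box not r)) requires r or (Dia q or Box not r) at some successor in {u, y, z}.
      r or (Dia q or Box not r) holds at u, so Dia (r or (Dia q or Box not r)) is true at u.
Satisfying worlds: {w}

1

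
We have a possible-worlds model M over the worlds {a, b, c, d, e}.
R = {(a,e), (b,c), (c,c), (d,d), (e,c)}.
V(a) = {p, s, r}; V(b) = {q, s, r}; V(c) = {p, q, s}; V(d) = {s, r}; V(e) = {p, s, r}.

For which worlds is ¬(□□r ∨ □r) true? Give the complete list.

b, c, e

Recall that □ψ holds at a world iff ψ holds at every accessible world, and ◇ψ holds iff ψ holds at some accessible world.
Let φ = ¬(□□r ∨ □r). Evaluate φ at each world:
  a (successors {e}): φ is false.
  b (successors {c}): φ is true.
  c (successors {c}): φ is true.
  d (successors {d}): φ is false.
  e (successors {c}): φ is true.
For instance, at e:
  At e: □□r ∨ □r is false, so ¬(□□r ∨ □r) is true.
    At e: □□r is false, □r is false, so □□r ∨ □r is false.
      At e: □□r requires □r at every successor {c}.
        □r fails at c, so □□r is false at e.
      At e: □r requires r at every successor {c}.
        r fails at c, so □r is false at e.
Satisfying worlds: {b, c, e}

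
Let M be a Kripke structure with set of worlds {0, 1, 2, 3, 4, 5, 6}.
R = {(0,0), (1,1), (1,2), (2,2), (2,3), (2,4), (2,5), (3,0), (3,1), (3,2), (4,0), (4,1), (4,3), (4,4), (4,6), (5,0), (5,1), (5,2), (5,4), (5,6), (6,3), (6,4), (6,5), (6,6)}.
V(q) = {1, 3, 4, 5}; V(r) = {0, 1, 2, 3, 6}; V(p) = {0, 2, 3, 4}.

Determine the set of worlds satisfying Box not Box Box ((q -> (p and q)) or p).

1, 2, 6

Let φ = Box not Box Box ((q -> (p and q)) or p). Evaluate φ at each world:
  0 (successors {0}): φ is false.
  1 (successors {1, 2}): φ is true.
  2 (successors {2, 3, 4, 5}): φ is true.
  3 (successors {0, 1, 2}): φ is false.
  4 (successors {0, 1, 3, 4, 6}): φ is false.
  5 (successors {0, 1, 2, 4, 6}): φ is false.
  6 (successors {3, 4, 5, 6}): φ is true.
For instance, at 4:
  At 4: Box not Box Box ((q -> (p and q)) or p) requires not Box Box ((q -> (p and q)) or p) at every successor {0, 1, 3, 4, 6}.
    not Box Box ((q -> (p and q)) or p) fails at 0, so Box not Box Box ((q -> (p and q)) or p) is false at 4.
      At 0: Box Box ((q -> (p and q)) or p) is true, so not Box Box ((q -> (p and q)) or p) is false.
Satisfying worlds: {1, 2, 6}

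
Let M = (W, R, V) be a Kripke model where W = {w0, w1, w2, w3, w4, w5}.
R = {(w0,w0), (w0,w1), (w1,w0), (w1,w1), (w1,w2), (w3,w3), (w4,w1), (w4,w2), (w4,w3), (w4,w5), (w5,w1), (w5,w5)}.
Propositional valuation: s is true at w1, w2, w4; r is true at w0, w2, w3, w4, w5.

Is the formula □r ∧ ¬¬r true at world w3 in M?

At w3: □r is true, ¬¬r is true, so □r ∧ ¬¬r is true.
  At w3: □r requires r at every successor {w3}.
    At w3: r is true.
  So □r is true at w3.

Yes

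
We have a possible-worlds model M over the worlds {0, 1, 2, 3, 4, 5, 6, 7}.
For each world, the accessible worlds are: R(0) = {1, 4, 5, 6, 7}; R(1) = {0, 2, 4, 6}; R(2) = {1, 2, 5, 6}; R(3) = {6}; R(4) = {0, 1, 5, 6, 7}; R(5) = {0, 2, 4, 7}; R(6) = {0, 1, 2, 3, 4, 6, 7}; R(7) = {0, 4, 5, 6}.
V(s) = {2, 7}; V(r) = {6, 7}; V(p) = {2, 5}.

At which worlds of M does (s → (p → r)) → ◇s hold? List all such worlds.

Let φ = (s → (p → r)) → ◇s. Evaluate φ at each world:
  0 (successors {1, 4, 5, 6, 7}): φ is true.
  1 (successors {0, 2, 4, 6}): φ is true.
  2 (successors {1, 2, 5, 6}): φ is true.
  3 (successors {6}): φ is false.
  4 (successors {0, 1, 5, 6, 7}): φ is true.
  5 (successors {0, 2, 4, 7}): φ is true.
  6 (successors {0, 1, 2, 3, 4, 6, 7}): φ is true.
  7 (successors {0, 4, 5, 6}): φ is false.
For instance, at 1:
  At 1: s → (p → r) is true, ◇s is true, so (s → (p → r)) → ◇s is true.
    At 1: ◇s requires s at some successor in {0, 2, 4, 6}.
      s holds at 2, so ◇s is true at 1.
Satisfying worlds: {0, 1, 2, 4, 5, 6}

0, 1, 2, 4, 5, 6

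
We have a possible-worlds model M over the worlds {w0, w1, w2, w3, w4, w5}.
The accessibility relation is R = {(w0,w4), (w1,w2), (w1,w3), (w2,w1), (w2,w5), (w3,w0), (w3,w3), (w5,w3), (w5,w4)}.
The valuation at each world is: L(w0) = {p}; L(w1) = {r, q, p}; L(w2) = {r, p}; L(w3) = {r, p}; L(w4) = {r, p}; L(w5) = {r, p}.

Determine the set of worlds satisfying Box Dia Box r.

Let φ = Box Dia Box r. Evaluate φ at each world:
  w0 (successors {w4}): φ is false.
  w1 (successors {w2, w3}): φ is true.
  w2 (successors {w1, w5}): φ is true.
  w3 (successors {w0, w3}): φ is true.
  w4 (successors ∅): φ is true.
  w5 (successors {w3, w4}): φ is false.
For instance, at w0:
  At w0: Box Dia Box r requires Dia Box r at every successor {w4}.
    Dia Box r fails at w4, so Box Dia Box r is false at w0.
      At w4: no accessible worlds, so Dia Box r is false.
Satisfying worlds: {w1, w2, w3, w4}

w1, w2, w3, w4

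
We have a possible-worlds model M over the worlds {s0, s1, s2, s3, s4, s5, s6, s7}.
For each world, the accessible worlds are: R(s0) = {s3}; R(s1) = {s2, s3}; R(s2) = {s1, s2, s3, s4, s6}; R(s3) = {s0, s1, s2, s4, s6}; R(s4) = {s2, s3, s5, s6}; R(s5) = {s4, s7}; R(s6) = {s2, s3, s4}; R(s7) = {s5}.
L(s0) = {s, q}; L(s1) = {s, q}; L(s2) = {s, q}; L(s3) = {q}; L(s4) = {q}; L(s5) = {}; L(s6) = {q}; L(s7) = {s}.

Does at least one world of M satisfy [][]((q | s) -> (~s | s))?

Yes

Let φ = [][]((q | s) -> (~s | s)). Evaluate φ at each world:
  s0 (successors {s3}): φ is true.
  s1 (successors {s2, s3}): φ is true.
  s2 (successors {s1, s2, s3, s4, s6}): φ is true.
  s3 (successors {s0, s1, s2, s4, s6}): φ is true.
  s4 (successors {s2, s3, s5, s6}): φ is true.
  s5 (successors {s4, s7}): φ is true.
  s6 (successors {s2, s3, s4}): φ is true.
  s7 (successors {s5}): φ is true.
Detail at s0 (witness):
  At s0: [][]((q | s) -> (~s | s)) requires []((q | s) -> (~s | s)) at every successor {s3}.
      At s3: []((q | s) -> (~s | s)) requires (q | s) -> (~s | s) at every successor {s0, s1, s2, s4, s6}.
        At s0: (q | s) -> (~s | s) is true.
        At s1: (q | s) -> (~s | s) is true.
        At s2: (q | s) -> (~s | s) is true.
        At s4: (q | s) -> (~s | s) is true.
        At s6: (q | s) -> (~s | s) is true.
      So []((q | s) -> (~s | s)) is true at s3.
  So [][]((q | s) -> (~s | s)) is true at s0.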